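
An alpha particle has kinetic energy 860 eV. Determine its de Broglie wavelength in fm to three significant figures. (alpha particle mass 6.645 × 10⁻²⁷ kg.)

λ = 490 fm

KE = 860 eV = 1.378 × 10⁻¹⁶ J.
p = √(2mKE) = √(2 × 6.645 × 10⁻²⁷ × 1.378 × 10⁻¹⁶) = 1.353 × 10⁻²¹ kg·m/s.
λ = h/p = 6.626 × 10⁻³⁴ / 1.353 × 10⁻²¹ = 4.90 × 10⁻¹³ m = 490 fm.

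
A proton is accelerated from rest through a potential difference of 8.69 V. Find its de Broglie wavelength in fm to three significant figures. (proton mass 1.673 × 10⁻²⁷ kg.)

KE = eV = 1.602 × 10⁻¹⁹ × 8.690 = 1.392 × 10⁻¹⁸ J.
p = √(2mKE) = √(2 × 1.673 × 10⁻²⁷ × 1.392 × 10⁻¹⁸) = 6.825 × 10⁻²³ kg·m/s.
λ = h/p = 6.626 × 10⁻³⁴ / 6.825 × 10⁻²³ = 9.71 × 10⁻¹² m = 9710 fm.

λ = 9710 fm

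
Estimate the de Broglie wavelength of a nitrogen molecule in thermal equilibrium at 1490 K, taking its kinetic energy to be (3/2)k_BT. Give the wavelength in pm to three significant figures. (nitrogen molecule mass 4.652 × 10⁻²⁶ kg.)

λ = 12.4 pm

KE = (3/2)k_BT = 1.5 × 1.381 × 10⁻²³ × 1490 = 3.087 × 10⁻²⁰ J.
p = √(2mKE) = √(2 × 4.652 × 10⁻²⁶ × 3.087 × 10⁻²⁰) = 5.359 × 10⁻²³ kg·m/s.
λ = h/p = 1.24 × 10⁻¹¹ m = 12.4 pm.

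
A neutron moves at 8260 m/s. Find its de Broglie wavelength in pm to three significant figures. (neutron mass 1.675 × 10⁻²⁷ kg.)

p = mv = 1.675 × 10⁻²⁷ × 8260 = 1.384 × 10⁻²³ kg·m/s.
λ = h/p = 6.626 × 10⁻³⁴ / 1.384 × 10⁻²³ = 4.79 × 10⁻¹¹ m = 47.9 pm.

λ = 47.9 pm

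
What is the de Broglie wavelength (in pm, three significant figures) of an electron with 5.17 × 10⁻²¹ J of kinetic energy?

p = √(2mKE) = √(2 × 9.109 × 10⁻³¹ × 5.170 × 10⁻²¹) = 9.705 × 10⁻²⁶ kg·m/s.
λ = h/p = 6.626 × 10⁻³⁴ / 9.705 × 10⁻²⁶ = 6.83 × 10⁻⁹ m = 6830 pm.

λ = 6830 pm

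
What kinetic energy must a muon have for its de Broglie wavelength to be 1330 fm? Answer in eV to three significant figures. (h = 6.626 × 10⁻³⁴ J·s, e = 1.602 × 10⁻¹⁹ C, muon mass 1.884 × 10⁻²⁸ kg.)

p = h/λ = 6.626 × 10⁻³⁴ / 1.330 × 10⁻¹² = 4.982 × 10⁻²² kg·m/s.
KE = p²/(2m) = (4.982 × 10⁻²²)² / (2 × 1.884 × 10⁻²⁸) = 6.587 × 10⁻¹⁶ J = 4110 eV.

KE = 4110 eV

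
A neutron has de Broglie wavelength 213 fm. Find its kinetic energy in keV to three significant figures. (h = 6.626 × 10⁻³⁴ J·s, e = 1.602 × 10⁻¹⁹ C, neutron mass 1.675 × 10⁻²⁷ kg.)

KE = 18.0 keV

p = h/λ = 6.626 × 10⁻³⁴ / 2.130 × 10⁻¹³ = 3.111 × 10⁻²¹ kg·m/s.
KE = p²/(2m) = (3.111 × 10⁻²¹)² / (2 × 1.675 × 10⁻²⁷) = 2.889 × 10⁻¹⁵ J = 18.0 keV.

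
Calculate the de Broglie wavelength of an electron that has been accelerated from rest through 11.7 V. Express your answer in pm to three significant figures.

λ = 359 pm

KE = eV = 1.602 × 10⁻¹⁹ × 11.70 = 1.874 × 10⁻¹⁸ J.
p = √(2mKE) = √(2 × 9.109 × 10⁻³¹ × 1.874 × 10⁻¹⁸) = 1.848 × 10⁻²⁴ kg·m/s.
λ = h/p = 6.626 × 10⁻³⁴ / 1.848 × 10⁻²⁴ = 3.59 × 10⁻¹⁰ m = 359 pm.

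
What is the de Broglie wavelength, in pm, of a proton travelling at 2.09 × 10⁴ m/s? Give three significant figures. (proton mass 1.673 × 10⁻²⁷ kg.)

p = mv = 1.673 × 10⁻²⁷ × 2.09 × 10⁴ = 3.497 × 10⁻²³ kg·m/s.
λ = h/p = 6.626 × 10⁻³⁴ / 3.497 × 10⁻²³ = 1.89 × 10⁻¹¹ m = 18.9 pm.

λ = 18.9 pm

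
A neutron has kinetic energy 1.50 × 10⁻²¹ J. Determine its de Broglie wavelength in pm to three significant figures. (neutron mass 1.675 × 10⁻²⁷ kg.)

λ = 296 pm

p = √(2mKE) = √(2 × 1.675 × 10⁻²⁷ × 1.500 × 10⁻²¹) = 2.242 × 10⁻²⁴ kg·m/s.
λ = h/p = 6.626 × 10⁻³⁴ / 2.242 × 10⁻²⁴ = 2.96 × 10⁻¹⁰ m = 296 pm.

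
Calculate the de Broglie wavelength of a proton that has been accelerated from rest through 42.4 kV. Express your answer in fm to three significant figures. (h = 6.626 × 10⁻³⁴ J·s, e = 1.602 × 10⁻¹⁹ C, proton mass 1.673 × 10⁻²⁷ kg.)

KE = eV = 1.602 × 10⁻¹⁹ × 4.240 × 10⁴ = 6.792 × 10⁻¹⁵ J.
p = √(2mKE) = √(2 × 1.673 × 10⁻²⁷ × 6.792 × 10⁻¹⁵) = 4.767 × 10⁻²¹ kg·m/s.
λ = h/p = 6.626 × 10⁻³⁴ / 4.767 × 10⁻²¹ = 1.39 × 10⁻¹³ m = 139 fm.

λ = 139 fm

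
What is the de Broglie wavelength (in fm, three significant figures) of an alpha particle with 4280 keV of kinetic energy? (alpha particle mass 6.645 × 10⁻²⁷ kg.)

λ = 6.94 fm

KE = 4280 keV = 6.857 × 10⁻¹³ J.
p = √(2mKE) = √(2 × 6.645 × 10⁻²⁷ × 6.857 × 10⁻¹³) = 9.546 × 10⁻²⁰ kg·m/s.
λ = h/p = 6.626 × 10⁻³⁴ / 9.546 × 10⁻²⁰ = 6.94 × 10⁻¹⁵ m = 6.94 fm.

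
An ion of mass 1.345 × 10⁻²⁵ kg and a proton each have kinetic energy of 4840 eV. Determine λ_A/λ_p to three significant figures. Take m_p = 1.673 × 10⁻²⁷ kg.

At fixed KE, p = √(2mKE) so λ = h/p ∝ 1/√m.
λ_A/λ_p = √(m_p/m_A) = √(1.673 × 10⁻²⁷/1.345 × 10⁻²⁵) = √(0.01244) = 0.112.

λ_A/λ_p = 0.112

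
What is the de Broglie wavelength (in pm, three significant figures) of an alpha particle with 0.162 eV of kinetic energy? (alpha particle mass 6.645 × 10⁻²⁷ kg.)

KE = 0.162 eV = 2.595 × 10⁻²⁰ J.
p = √(2mKE) = √(2 × 6.645 × 10⁻²⁷ × 2.595 × 10⁻²⁰) = 1.857 × 10⁻²³ kg·m/s.
λ = h/p = 6.626 × 10⁻³⁴ / 1.857 × 10⁻²³ = 3.57 × 10⁻¹¹ m = 35.7 pm.

λ = 35.7 pm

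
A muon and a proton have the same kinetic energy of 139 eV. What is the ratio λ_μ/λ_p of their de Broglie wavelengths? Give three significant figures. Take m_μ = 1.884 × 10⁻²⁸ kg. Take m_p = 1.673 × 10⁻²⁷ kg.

λ_μ/λ_p = 2.98

At fixed KE, p = √(2mKE) so λ = h/p ∝ 1/√m.
λ_μ/λ_p = √(m_p/m_μ) = √(1.673 × 10⁻²⁷/1.884 × 10⁻²⁸) = √(8.880) = 2.98.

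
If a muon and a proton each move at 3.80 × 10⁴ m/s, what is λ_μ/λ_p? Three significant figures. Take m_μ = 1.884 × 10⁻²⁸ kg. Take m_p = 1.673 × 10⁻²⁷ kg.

λ_μ/λ_p = 8.88

At fixed v, p = mv so λ = h/(mv) ∝ 1/m.
λ_μ/λ_p = m_p/m_μ = 1.673 × 10⁻²⁷/1.884 × 10⁻²⁸ = 8.88.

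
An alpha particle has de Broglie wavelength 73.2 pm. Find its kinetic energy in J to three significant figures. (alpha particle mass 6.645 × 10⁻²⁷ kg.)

p = h/λ = 6.626 × 10⁻³⁴ / 7.320 × 10⁻¹¹ = 9.052 × 10⁻²⁴ kg·m/s.
KE = p²/(2m) = (9.052 × 10⁻²⁴)² / (2 × 6.645 × 10⁻²⁷) = 6.165 × 10⁻²¹ J = 6.17 × 10⁻²¹ J.

KE = 6.17 × 10⁻²¹ J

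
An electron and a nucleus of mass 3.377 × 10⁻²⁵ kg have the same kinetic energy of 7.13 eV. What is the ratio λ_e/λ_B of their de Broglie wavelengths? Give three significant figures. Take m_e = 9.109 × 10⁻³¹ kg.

λ_e/λ_B = 609

At fixed KE, p = √(2mKE) so λ = h/p ∝ 1/√m.
λ_e/λ_B = √(m_B/m_e) = √(3.377 × 10⁻²⁵/9.109 × 10⁻³¹) = √(3.707 × 10⁵) = 609.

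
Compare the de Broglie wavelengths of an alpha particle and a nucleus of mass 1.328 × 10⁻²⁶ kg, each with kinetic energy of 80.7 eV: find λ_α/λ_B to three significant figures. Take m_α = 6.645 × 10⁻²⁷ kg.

λ_α/λ_B = 1.41

At fixed KE, p = √(2mKE) so λ = h/p ∝ 1/√m.
λ_α/λ_B = √(m_B/m_α) = √(1.328 × 10⁻²⁶/6.645 × 10⁻²⁷) = √(1.998) = 1.41.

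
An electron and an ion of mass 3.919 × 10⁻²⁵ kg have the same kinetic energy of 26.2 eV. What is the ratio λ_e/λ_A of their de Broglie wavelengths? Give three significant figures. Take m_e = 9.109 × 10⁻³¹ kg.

At fixed KE, p = √(2mKE) so λ = h/p ∝ 1/√m.
λ_e/λ_A = √(m_A/m_e) = √(3.919 × 10⁻²⁵/9.109 × 10⁻³¹) = √(4.302 × 10⁵) = 656.

λ_e/λ_A = 656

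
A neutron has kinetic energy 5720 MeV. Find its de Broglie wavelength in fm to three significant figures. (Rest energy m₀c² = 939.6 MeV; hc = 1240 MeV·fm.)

λ = 0.188 fm

Total energy E = KE + m₀c² = 5720 + 939.6 = 6659.6 MeV.
(pc)² = E² − (m₀c²)² = (6659.6)² − (939.6)² = 4.347 × 10⁷ MeV², so pc = 6593 MeV.
λ = hc/(pc) = 1240 MeV·fm / 6593 MeV = 0.188 fm.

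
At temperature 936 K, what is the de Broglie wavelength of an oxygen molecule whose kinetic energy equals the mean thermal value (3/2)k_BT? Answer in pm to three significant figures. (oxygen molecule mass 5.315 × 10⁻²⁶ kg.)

λ = 14.6 pm

KE = (3/2)k_BT = 1.5 × 1.381 × 10⁻²³ × 936 = 1.939 × 10⁻²⁰ J.
p = √(2mKE) = √(2 × 5.315 × 10⁻²⁶ × 1.939 × 10⁻²⁰) = 4.540 × 10⁻²³ kg·m/s.
λ = h/p = 1.46 × 10⁻¹¹ m = 14.6 pm.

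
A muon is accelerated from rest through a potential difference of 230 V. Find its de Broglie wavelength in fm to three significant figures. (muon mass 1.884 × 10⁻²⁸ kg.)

KE = eV = 1.602 × 10⁻¹⁹ × 230.0 = 3.685 × 10⁻¹⁷ J.
p = √(2mKE) = √(2 × 1.884 × 10⁻²⁸ × 3.685 × 10⁻¹⁷) = 1.178 × 10⁻²² kg·m/s.
λ = h/p = 6.626 × 10⁻³⁴ / 1.178 × 10⁻²² = 5.62 × 10⁻¹² m = 5620 fm.

λ = 5620 fm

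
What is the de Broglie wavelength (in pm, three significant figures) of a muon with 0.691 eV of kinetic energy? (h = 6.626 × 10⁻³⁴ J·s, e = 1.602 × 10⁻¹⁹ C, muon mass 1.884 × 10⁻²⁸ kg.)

KE = 0.691 eV = 1.107 × 10⁻¹⁹ J.
p = √(2mKE) = √(2 × 1.884 × 10⁻²⁸ × 1.107 × 10⁻¹⁹) = 6.458 × 10⁻²⁴ kg·m/s.
λ = h/p = 6.626 × 10⁻³⁴ / 6.458 × 10⁻²⁴ = 1.03 × 10⁻¹⁰ m = 103 pm.

λ = 103 pm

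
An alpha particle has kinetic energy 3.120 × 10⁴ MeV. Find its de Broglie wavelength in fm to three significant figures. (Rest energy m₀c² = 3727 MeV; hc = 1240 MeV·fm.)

λ = 0.0357 fm

Total energy E = KE + m₀c² = 3.120 × 10⁴ + 3727 = 34927 MeV.
(pc)² = E² − (m₀c²)² = (34927)² − (3727)² = 1.206 × 10⁹ MeV², so pc = 3.473 × 10⁴ MeV.
λ = hc/(pc) = 1240 MeV·fm / 3.473 × 10⁴ MeV = 0.0357 fm.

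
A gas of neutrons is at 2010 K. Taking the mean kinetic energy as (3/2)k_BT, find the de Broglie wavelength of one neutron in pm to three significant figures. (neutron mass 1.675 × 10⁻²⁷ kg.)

KE = (3/2)k_BT = 1.5 × 1.381 × 10⁻²³ × 2010 = 4.164 × 10⁻²⁰ J.
p = √(2mKE) = √(2 × 1.675 × 10⁻²⁷ × 4.164 × 10⁻²⁰) = 1.181 × 10⁻²³ kg·m/s.
λ = h/p = 5.61 × 10⁻¹¹ m = 56.1 pm.

λ = 56.1 pm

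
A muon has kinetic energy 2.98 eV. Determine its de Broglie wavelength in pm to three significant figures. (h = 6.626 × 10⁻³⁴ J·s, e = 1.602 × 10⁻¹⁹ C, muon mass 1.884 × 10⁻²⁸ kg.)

λ = 49.4 pm

KE = 2.98 eV = 4.774 × 10⁻¹⁹ J.
p = √(2mKE) = √(2 × 1.884 × 10⁻²⁸ × 4.774 × 10⁻¹⁹) = 1.341 × 10⁻²³ kg·m/s.
λ = h/p = 6.626 × 10⁻³⁴ / 1.341 × 10⁻²³ = 4.94 × 10⁻¹¹ m = 49.4 pm.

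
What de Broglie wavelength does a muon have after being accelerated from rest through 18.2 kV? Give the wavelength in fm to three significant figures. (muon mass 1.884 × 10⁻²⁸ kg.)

λ = 632 fm

KE = eV = 1.602 × 10⁻¹⁹ × 1.820 × 10⁴ = 2.916 × 10⁻¹⁵ J.
p = √(2mKE) = √(2 × 1.884 × 10⁻²⁸ × 2.916 × 10⁻¹⁵) = 1.048 × 10⁻²¹ kg·m/s.
λ = h/p = 6.626 × 10⁻³⁴ / 1.048 × 10⁻²¹ = 6.32 × 10⁻¹³ m = 632 fm.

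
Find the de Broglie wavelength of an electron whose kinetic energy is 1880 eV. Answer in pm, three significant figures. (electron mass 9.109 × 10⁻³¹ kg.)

λ = 28.3 pm

KE = 1880 eV = 3.012 × 10⁻¹⁶ J.
p = √(2mKE) = √(2 × 9.109 × 10⁻³¹ × 3.012 × 10⁻¹⁶) = 2.342 × 10⁻²³ kg·m/s.
λ = h/p = 6.626 × 10⁻³⁴ / 2.342 × 10⁻²³ = 2.83 × 10⁻¹¹ m = 28.3 pm.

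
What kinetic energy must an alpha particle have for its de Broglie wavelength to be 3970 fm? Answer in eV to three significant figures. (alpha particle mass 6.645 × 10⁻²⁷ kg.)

KE = 13.1 eV

p = h/λ = 6.626 × 10⁻³⁴ / 3.970 × 10⁻¹² = 1.669 × 10⁻²² kg·m/s.
KE = p²/(2m) = (1.669 × 10⁻²²)² / (2 × 6.645 × 10⁻²⁷) = 2.096 × 10⁻¹⁸ J = 13.1 eV.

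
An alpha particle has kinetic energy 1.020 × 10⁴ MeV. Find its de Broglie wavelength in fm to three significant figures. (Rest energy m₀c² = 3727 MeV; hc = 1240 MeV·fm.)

Total energy E = KE + m₀c² = 1.020 × 10⁴ + 3727 = 13927 MeV.
(pc)² = E² − (m₀c²)² = (13927)² − (3727)² = 1.801 × 10⁸ MeV², so pc = 1.342 × 10⁴ MeV.
λ = hc/(pc) = 1240 MeV·fm / 1.342 × 10⁴ MeV = 0.0924 fm.

λ = 0.0924 fm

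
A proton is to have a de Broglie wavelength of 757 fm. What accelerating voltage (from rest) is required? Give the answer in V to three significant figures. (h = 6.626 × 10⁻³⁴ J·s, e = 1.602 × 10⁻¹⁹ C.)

V = 1430 V

p = h/λ = 6.626 × 10⁻³⁴ / 7.570 × 10⁻¹³ = 8.753 × 10⁻²² kg·m/s.
KE = p²/(2m) = 2.290 × 10⁻¹⁶ J.
V = KE/e = 2.290 × 10⁻¹⁶ / (1.602 × 10⁻¹⁹) = 1430 V.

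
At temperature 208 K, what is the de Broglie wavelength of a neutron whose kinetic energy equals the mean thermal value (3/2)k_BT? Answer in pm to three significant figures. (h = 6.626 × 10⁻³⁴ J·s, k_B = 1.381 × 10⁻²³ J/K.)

λ = 174 pm

KE = (3/2)k_BT = 1.5 × 1.381 × 10⁻²³ × 208 = 4.309 × 10⁻²¹ J.
p = √(2mKE) = √(2 × 1.675 × 10⁻²⁷ × 4.309 × 10⁻²¹) = 3.799 × 10⁻²⁴ kg·m/s.
λ = h/p = 1.74 × 10⁻¹⁰ m = 174 pm.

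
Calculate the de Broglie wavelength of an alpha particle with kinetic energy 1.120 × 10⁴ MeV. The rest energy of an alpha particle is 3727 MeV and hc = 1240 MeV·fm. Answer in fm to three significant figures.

Total energy E = KE + m₀c² = 1.120 × 10⁴ + 3727 = 14927 MeV.
(pc)² = E² − (m₀c²)² = (14927)² − (3727)² = 2.089 × 10⁸ MeV², so pc = 1.445 × 10⁴ MeV.
λ = hc/(pc) = 1240 MeV·fm / 1.445 × 10⁴ MeV = 0.0858 fm.

λ = 0.0858 fm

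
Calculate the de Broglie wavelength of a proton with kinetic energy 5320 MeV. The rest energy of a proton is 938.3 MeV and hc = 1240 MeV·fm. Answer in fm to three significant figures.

λ = 0.200 fm

Total energy E = KE + m₀c² = 5320 + 938.3 = 6258.3 MeV.
(pc)² = E² − (m₀c²)² = (6258.3)² − (938.3)² = 3.829 × 10⁷ MeV², so pc = 6188 MeV.
λ = hc/(pc) = 1240 MeV·fm / 6188 MeV = 0.200 fm.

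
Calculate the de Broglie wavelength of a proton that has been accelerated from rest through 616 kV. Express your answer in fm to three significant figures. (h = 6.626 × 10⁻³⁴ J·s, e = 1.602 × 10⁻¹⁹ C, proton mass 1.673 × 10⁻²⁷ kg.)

KE = eV = 1.602 × 10⁻¹⁹ × 6.160 × 10⁵ = 9.868 × 10⁻¹⁴ J.
p = √(2mKE) = √(2 × 1.673 × 10⁻²⁷ × 9.868 × 10⁻¹⁴) = 1.817 × 10⁻²⁰ kg·m/s.
λ = h/p = 6.626 × 10⁻³⁴ / 1.817 × 10⁻²⁰ = 3.65 × 10⁻¹⁴ m = 36.5 fm.

λ = 36.5 fm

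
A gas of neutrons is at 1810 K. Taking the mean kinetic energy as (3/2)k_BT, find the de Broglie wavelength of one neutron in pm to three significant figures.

KE = (3/2)k_BT = 1.5 × 1.381 × 10⁻²³ × 1810 = 3.749 × 10⁻²⁰ J.
p = √(2mKE) = √(2 × 1.675 × 10⁻²⁷ × 3.749 × 10⁻²⁰) = 1.121 × 10⁻²³ kg·m/s.
λ = h/p = 5.91 × 10⁻¹¹ m = 59.1 pm.

λ = 59.1 pm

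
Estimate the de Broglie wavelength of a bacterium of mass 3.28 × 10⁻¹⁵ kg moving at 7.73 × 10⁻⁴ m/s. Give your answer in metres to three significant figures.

p = mv = 3.28 × 10⁻¹⁵ × 7.73 × 10⁻⁴ = 2.535 × 10⁻¹⁸ kg·m/s.
λ = h/p = 6.626 × 10⁻³⁴ / 2.535 × 10⁻¹⁸ = 2.61 × 10⁻¹⁶ m.

λ = 2.61 × 10⁻¹⁶ m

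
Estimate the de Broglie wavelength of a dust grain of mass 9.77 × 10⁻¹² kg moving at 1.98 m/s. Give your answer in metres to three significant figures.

λ = 3.43 × 10⁻²³ m

p = mv = 9.77 × 10⁻¹² × 1.98 = 1.934 × 10⁻¹¹ kg·m/s.
λ = h/p = 6.626 × 10⁻³⁴ / 1.934 × 10⁻¹¹ = 3.43 × 10⁻²³ m.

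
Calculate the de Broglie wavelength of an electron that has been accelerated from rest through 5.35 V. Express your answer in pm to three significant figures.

KE = eV = 1.602 × 10⁻¹⁹ × 5.350 = 8.571 × 10⁻¹⁹ J.
p = √(2mKE) = √(2 × 9.109 × 10⁻³¹ × 8.571 × 10⁻¹⁹) = 1.250 × 10⁻²⁴ kg·m/s.
λ = h/p = 6.626 × 10⁻³⁴ / 1.250 × 10⁻²⁴ = 5.30 × 10⁻¹⁰ m = 530 pm.

λ = 530 pm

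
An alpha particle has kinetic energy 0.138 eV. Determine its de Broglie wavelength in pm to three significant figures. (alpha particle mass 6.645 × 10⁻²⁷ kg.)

KE = 0.138 eV = 2.211 × 10⁻²⁰ J.
p = √(2mKE) = √(2 × 6.645 × 10⁻²⁷ × 2.211 × 10⁻²⁰) = 1.714 × 10⁻²³ kg·m/s.
λ = h/p = 6.626 × 10⁻³⁴ / 1.714 × 10⁻²³ = 3.87 × 10⁻¹¹ m = 38.7 pm.

λ = 38.7 pm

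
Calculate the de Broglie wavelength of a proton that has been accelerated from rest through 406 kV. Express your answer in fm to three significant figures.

λ = 44.9 fm

KE = eV = 1.602 × 10⁻¹⁹ × 4.060 × 10⁵ = 6.504 × 10⁻¹⁴ J.
p = √(2mKE) = √(2 × 1.673 × 10⁻²⁷ × 6.504 × 10⁻¹⁴) = 1.475 × 10⁻²⁰ kg·m/s.
λ = h/p = 6.626 × 10⁻³⁴ / 1.475 × 10⁻²⁰ = 4.49 × 10⁻¹⁴ m = 44.9 fm.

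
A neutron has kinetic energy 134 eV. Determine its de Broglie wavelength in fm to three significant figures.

λ = 2470 fm

KE = 134 eV = 2.147 × 10⁻¹⁷ J.
p = √(2mKE) = √(2 × 1.675 × 10⁻²⁷ × 2.147 × 10⁻¹⁷) = 2.682 × 10⁻²² kg·m/s.
λ = h/p = 6.626 × 10⁻³⁴ / 2.682 × 10⁻²² = 2.47 × 10⁻¹² m = 2470 fm.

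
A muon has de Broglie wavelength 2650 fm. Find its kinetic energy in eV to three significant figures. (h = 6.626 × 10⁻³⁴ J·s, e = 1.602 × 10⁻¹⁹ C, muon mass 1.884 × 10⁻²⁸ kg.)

p = h/λ = 6.626 × 10⁻³⁴ / 2.650 × 10⁻¹² = 2.500 × 10⁻²² kg·m/s.
KE = p²/(2m) = (2.500 × 10⁻²²)² / (2 × 1.884 × 10⁻²⁸) = 1.659 × 10⁻¹⁶ J = 1040 eV.

KE = 1040 eV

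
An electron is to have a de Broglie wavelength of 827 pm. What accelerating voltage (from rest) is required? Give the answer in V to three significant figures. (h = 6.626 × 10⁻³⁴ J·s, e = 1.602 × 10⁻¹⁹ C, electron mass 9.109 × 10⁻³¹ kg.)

p = h/λ = 6.626 × 10⁻³⁴ / 8.270 × 10⁻¹⁰ = 8.012 × 10⁻²⁵ kg·m/s.
KE = p²/(2m) = 3.524 × 10⁻¹⁹ J.
V = KE/e = 3.524 × 10⁻¹⁹ / (1.602 × 10⁻¹⁹) = 2.20 V.

V = 2.20 V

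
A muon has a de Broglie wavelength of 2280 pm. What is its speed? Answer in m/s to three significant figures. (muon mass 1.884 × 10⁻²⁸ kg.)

p = h/λ = 6.626 × 10⁻³⁴ / 2.280 × 10⁻⁹ = 2.906 × 10⁻²⁵ kg·m/s.
v = p/m = 2.906 × 10⁻²⁵ / 1.884 × 10⁻²⁸ = 1.54 × 10³ m/s = 1540 m/s.

v = 1540 m/s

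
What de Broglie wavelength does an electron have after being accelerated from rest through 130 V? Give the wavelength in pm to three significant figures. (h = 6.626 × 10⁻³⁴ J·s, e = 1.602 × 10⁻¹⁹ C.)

λ = 108 pm

KE = eV = 1.602 × 10⁻¹⁹ × 130.0 = 2.083 × 10⁻¹⁷ J.
p = √(2mKE) = √(2 × 9.109 × 10⁻³¹ × 2.083 × 10⁻¹⁷) = 6.160 × 10⁻²⁴ kg·m/s.
λ = h/p = 6.626 × 10⁻³⁴ / 6.160 × 10⁻²⁴ = 1.08 × 10⁻¹⁰ m = 108 pm.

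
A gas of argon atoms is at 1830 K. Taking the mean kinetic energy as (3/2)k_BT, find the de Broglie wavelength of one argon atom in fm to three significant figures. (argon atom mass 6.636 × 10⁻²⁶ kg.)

λ = 9340 fm

KE = (3/2)k_BT = 1.5 × 1.381 × 10⁻²³ × 1830 = 3.791 × 10⁻²⁰ J.
p = √(2mKE) = √(2 × 6.636 × 10⁻²⁶ × 3.791 × 10⁻²⁰) = 7.093 × 10⁻²³ kg·m/s.
λ = h/p = 9.34 × 10⁻¹² m = 9340 fm.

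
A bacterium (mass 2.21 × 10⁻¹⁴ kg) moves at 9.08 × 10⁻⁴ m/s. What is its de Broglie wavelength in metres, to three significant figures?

p = mv = 2.21 × 10⁻¹⁴ × 9.08 × 10⁻⁴ = 2.007 × 10⁻¹⁷ kg·m/s.
λ = h/p = 6.626 × 10⁻³⁴ / 2.007 × 10⁻¹⁷ = 3.30 × 10⁻¹⁷ m.

λ = 3.30 × 10⁻¹⁷ m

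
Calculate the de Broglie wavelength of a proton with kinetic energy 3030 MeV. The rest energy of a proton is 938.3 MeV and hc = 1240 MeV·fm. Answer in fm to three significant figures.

λ = 0.322 fm

Total energy E = KE + m₀c² = 3030 + 938.3 = 3968.3 MeV.
(pc)² = E² − (m₀c²)² = (3968.3)² − (938.3)² = 1.487 × 10⁷ MeV², so pc = 3856 MeV.
λ = hc/(pc) = 1240 MeV·fm / 3856 MeV = 0.322 fm.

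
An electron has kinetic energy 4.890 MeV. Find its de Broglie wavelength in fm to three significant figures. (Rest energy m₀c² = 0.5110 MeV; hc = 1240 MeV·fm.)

λ = 231 fm

Total energy E = KE + m₀c² = 4.890 + 0.5110 = 5.4010 MeV.
(pc)² = E² − (m₀c²)² = (5.4010)² − (0.5110)² = 28.91 MeV², so pc = 5.377 MeV.
λ = hc/(pc) = 1240 MeV·fm / 5.377 MeV = 231 fm.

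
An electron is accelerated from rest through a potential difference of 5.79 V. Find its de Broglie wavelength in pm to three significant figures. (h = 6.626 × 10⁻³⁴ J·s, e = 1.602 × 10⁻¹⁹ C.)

λ = 510 pm

KE = eV = 1.602 × 10⁻¹⁹ × 5.790 = 9.276 × 10⁻¹⁹ J.
p = √(2mKE) = √(2 × 9.109 × 10⁻³¹ × 9.276 × 10⁻¹⁹) = 1.300 × 10⁻²⁴ kg·m/s.
λ = h/p = 6.626 × 10⁻³⁴ / 1.300 × 10⁻²⁴ = 5.10 × 10⁻¹⁰ m = 510 pm.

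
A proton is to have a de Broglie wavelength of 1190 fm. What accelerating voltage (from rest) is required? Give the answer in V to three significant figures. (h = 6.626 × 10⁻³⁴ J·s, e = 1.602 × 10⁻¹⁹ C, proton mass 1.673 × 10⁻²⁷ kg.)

p = h/λ = 6.626 × 10⁻³⁴ / 1.190 × 10⁻¹² = 5.568 × 10⁻²² kg·m/s.
KE = p²/(2m) = 9.266 × 10⁻¹⁷ J.
V = KE/e = 9.266 × 10⁻¹⁷ / (1.602 × 10⁻¹⁹) = 578 V.

V = 578 V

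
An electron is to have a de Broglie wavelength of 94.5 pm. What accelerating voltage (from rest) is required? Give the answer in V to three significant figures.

p = h/λ = 6.626 × 10⁻³⁴ / 9.450 × 10⁻¹¹ = 7.012 × 10⁻²⁴ kg·m/s.
KE = p²/(2m) = 2.699 × 10⁻¹⁷ J.
V = KE/e = 2.699 × 10⁻¹⁷ / (1.602 × 10⁻¹⁹) = 168 V.

V = 168 V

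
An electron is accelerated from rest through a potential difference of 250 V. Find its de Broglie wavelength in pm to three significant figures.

KE = eV = 1.602 × 10⁻¹⁹ × 250.0 = 4.005 × 10⁻¹⁷ J.
p = √(2mKE) = √(2 × 9.109 × 10⁻³¹ × 4.005 × 10⁻¹⁷) = 8.542 × 10⁻²⁴ kg·m/s.
λ = h/p = 6.626 × 10⁻³⁴ / 8.542 × 10⁻²⁴ = 7.76 × 10⁻¹¹ m = 77.6 pm.

λ = 77.6 pm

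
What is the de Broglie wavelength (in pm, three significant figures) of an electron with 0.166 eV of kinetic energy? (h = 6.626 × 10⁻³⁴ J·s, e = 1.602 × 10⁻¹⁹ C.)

λ = 3010 pm

KE = 0.166 eV = 2.659 × 10⁻²⁰ J.
p = √(2mKE) = √(2 × 9.109 × 10⁻³¹ × 2.659 × 10⁻²⁰) = 2.201 × 10⁻²⁵ kg·m/s.
λ = h/p = 6.626 × 10⁻³⁴ / 2.201 × 10⁻²⁵ = 3.01 × 10⁻⁹ m = 3010 pm.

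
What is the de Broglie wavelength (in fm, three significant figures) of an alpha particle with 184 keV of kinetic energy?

KE = 184 keV = 2.948 × 10⁻¹⁴ J.
p = √(2mKE) = √(2 × 6.645 × 10⁻²⁷ × 2.948 × 10⁻¹⁴) = 1.979 × 10⁻²⁰ kg·m/s.
λ = h/p = 6.626 × 10⁻³⁴ / 1.979 × 10⁻²⁰ = 3.35 × 10⁻¹⁴ m = 33.5 fm.

λ = 33.5 fm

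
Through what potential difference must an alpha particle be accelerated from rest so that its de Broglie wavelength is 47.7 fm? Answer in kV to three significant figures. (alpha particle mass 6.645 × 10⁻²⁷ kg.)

V = 45.3 kV

p = h/λ = 6.626 × 10⁻³⁴ / 4.770 × 10⁻¹⁴ = 1.389 × 10⁻²⁰ kg·m/s.
KE = p²/(2m) = 1.452 × 10⁻¹⁴ J.
V = KE/2e = 1.452 × 10⁻¹⁴ / (2 × 1.602 × 10⁻¹⁹) = 45.3 kV.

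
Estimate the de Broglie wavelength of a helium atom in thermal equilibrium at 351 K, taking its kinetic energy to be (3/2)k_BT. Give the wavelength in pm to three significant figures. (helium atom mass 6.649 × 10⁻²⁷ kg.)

λ = 67.4 pm

KE = (3/2)k_BT = 1.5 × 1.381 × 10⁻²³ × 351 = 7.271 × 10⁻²¹ J.
p = √(2mKE) = √(2 × 6.649 × 10⁻²⁷ × 7.271 × 10⁻²¹) = 9.833 × 10⁻²⁴ kg·m/s.
λ = h/p = 6.74 × 10⁻¹¹ m = 67.4 pm.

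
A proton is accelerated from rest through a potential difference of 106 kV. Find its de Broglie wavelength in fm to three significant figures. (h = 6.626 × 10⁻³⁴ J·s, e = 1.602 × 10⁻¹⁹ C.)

KE = eV = 1.602 × 10⁻¹⁹ × 1.060 × 10⁵ = 1.698 × 10⁻¹⁴ J.
p = √(2mKE) = √(2 × 1.673 × 10⁻²⁷ × 1.698 × 10⁻¹⁴) = 7.538 × 10⁻²¹ kg·m/s.
λ = h/p = 6.626 × 10⁻³⁴ / 7.538 × 10⁻²¹ = 8.79 × 10⁻¹⁴ m = 87.9 fm.

λ = 87.9 fm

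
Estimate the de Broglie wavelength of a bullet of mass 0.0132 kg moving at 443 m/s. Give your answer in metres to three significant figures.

λ = 1.13 × 10⁻³⁴ m

p = mv = 0.0132 × 443 = 5.848 kg·m/s.
λ = h/p = 6.626 × 10⁻³⁴ / 5.848 = 1.13 × 10⁻³⁴ m.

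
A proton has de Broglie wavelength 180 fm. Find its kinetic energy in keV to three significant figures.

p = h/λ = 6.626 × 10⁻³⁴ / 1.800 × 10⁻¹³ = 3.681 × 10⁻²¹ kg·m/s.
KE = p²/(2m) = (3.681 × 10⁻²¹)² / (2 × 1.673 × 10⁻²⁷) = 4.050 × 10⁻¹⁵ J = 25.3 keV.

KE = 25.3 keV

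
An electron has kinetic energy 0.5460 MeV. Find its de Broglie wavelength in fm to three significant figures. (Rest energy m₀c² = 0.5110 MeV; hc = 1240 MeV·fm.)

Total energy E = KE + m₀c² = 0.5460 + 0.5110 = 1.0570 MeV.
(pc)² = E² − (m₀c²)² = (1.0570)² − (0.5110)² = 0.8561 MeV², so pc = 0.9253 MeV.
λ = hc/(pc) = 1240 MeV·fm / 0.9253 MeV = 1340 fm.

λ = 1340 fm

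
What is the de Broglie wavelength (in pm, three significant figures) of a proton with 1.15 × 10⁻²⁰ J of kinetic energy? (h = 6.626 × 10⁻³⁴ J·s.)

λ = 107 pm

p = √(2mKE) = √(2 × 1.673 × 10⁻²⁷ × 1.150 × 10⁻²⁰) = 6.203 × 10⁻²⁴ kg·m/s.
λ = h/p = 6.626 × 10⁻³⁴ / 6.203 × 10⁻²⁴ = 1.07 × 10⁻¹⁰ m = 107 pm.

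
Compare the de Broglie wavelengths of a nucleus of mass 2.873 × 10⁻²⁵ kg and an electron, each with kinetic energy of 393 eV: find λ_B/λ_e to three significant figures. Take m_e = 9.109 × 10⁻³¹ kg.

At fixed KE, p = √(2mKE) so λ = h/p ∝ 1/√m.
λ_B/λ_e = √(m_e/m_B) = √(9.109 × 10⁻³¹/2.873 × 10⁻²⁵) = √(3.171 × 10⁻⁶) = 1.78 × 10⁻³.

λ_B/λ_e = 1.78 × 10⁻³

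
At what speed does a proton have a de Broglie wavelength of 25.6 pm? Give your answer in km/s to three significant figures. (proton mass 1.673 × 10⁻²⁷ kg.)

p = h/λ = 6.626 × 10⁻³⁴ / 2.560 × 10⁻¹¹ = 2.588 × 10⁻²³ kg·m/s.
v = p/m = 2.588 × 10⁻²³ / 1.673 × 10⁻²⁷ = 1.55 × 10⁴ m/s = 15.5 km/s.

v = 15.5 km/s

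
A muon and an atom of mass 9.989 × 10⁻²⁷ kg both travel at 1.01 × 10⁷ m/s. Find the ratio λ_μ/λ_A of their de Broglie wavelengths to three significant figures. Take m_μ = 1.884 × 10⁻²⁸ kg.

λ_μ/λ_A = 53.0

At fixed v, p = mv so λ = h/(mv) ∝ 1/m.
λ_μ/λ_A = m_A/m_μ = 9.989 × 10⁻²⁷/1.884 × 10⁻²⁸ = 53.0.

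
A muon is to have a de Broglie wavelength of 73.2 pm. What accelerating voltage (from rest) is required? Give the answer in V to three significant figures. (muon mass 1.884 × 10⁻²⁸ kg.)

p = h/λ = 6.626 × 10⁻³⁴ / 7.320 × 10⁻¹¹ = 9.052 × 10⁻²⁴ kg·m/s.
KE = p²/(2m) = 2.175 × 10⁻¹⁹ J.
V = KE/e = 2.175 × 10⁻¹⁹ / (1.602 × 10⁻¹⁹) = 1.36 V.

V = 1.36 V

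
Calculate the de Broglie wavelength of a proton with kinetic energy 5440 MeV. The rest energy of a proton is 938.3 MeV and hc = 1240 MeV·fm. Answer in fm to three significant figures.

λ = 0.197 fm

Total energy E = KE + m₀c² = 5440 + 938.3 = 6378.3 MeV.
(pc)² = E² − (m₀c²)² = (6378.3)² − (938.3)² = 3.980 × 10⁷ MeV², so pc = 6309 MeV.
λ = hc/(pc) = 1240 MeV·fm / 6309 MeV = 0.197 fm.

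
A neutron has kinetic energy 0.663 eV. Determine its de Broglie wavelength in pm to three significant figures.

λ = 35.1 pm

KE = 0.663 eV = 1.062 × 10⁻¹⁹ J.
p = √(2mKE) = √(2 × 1.675 × 10⁻²⁷ × 1.062 × 10⁻¹⁹) = 1.886 × 10⁻²³ kg·m/s.
λ = h/p = 6.626 × 10⁻³⁴ / 1.886 × 10⁻²³ = 3.51 × 10⁻¹¹ m = 35.1 pm.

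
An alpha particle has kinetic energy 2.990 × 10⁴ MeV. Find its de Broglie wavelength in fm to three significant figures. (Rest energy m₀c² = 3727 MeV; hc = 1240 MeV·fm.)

Total energy E = KE + m₀c² = 2.990 × 10⁴ + 3727 = 33627 MeV.
(pc)² = E² − (m₀c²)² = (33627)² − (3727)² = 1.117 × 10⁹ MeV², so pc = 3.342 × 10⁴ MeV.
λ = hc/(pc) = 1240 MeV·fm / 3.342 × 10⁴ MeV = 0.0371 fm.

λ = 0.0371 fm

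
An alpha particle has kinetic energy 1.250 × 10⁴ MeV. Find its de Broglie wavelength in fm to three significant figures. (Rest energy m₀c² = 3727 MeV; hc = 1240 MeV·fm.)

λ = 0.0785 fm

Total energy E = KE + m₀c² = 1.250 × 10⁴ + 3727 = 16227 MeV.
(pc)² = E² − (m₀c²)² = (16227)² − (3727)² = 2.494 × 10⁸ MeV², so pc = 1.579 × 10⁴ MeV.
λ = hc/(pc) = 1240 MeV·fm / 1.579 × 10⁴ MeV = 0.0785 fm.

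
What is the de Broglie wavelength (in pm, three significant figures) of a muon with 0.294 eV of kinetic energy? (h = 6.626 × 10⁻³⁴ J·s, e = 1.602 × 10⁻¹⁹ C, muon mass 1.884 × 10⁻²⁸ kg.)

KE = 0.294 eV = 4.710 × 10⁻²⁰ J.
p = √(2mKE) = √(2 × 1.884 × 10⁻²⁸ × 4.710 × 10⁻²⁰) = 4.213 × 10⁻²⁴ kg·m/s.
λ = h/p = 6.626 × 10⁻³⁴ / 4.213 × 10⁻²⁴ = 1.57 × 10⁻¹⁰ m = 157 pm.

λ = 157 pm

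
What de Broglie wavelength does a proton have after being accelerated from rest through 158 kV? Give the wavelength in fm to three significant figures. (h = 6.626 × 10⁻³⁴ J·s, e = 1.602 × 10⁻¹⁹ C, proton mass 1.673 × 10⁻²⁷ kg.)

KE = eV = 1.602 × 10⁻¹⁹ × 1.580 × 10⁵ = 2.531 × 10⁻¹⁴ J.
p = √(2mKE) = √(2 × 1.673 × 10⁻²⁷ × 2.531 × 10⁻¹⁴) = 9.203 × 10⁻²¹ kg·m/s.
λ = h/p = 6.626 × 10⁻³⁴ / 9.203 × 10⁻²¹ = 7.20 × 10⁻¹⁴ m = 72.0 fm.

λ = 72.0 fm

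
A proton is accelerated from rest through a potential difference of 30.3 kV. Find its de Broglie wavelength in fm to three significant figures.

λ = 164 fm

KE = eV = 1.602 × 10⁻¹⁹ × 3.030 × 10⁴ = 4.854 × 10⁻¹⁵ J.
p = √(2mKE) = √(2 × 1.673 × 10⁻²⁷ × 4.854 × 10⁻¹⁵) = 4.030 × 10⁻²¹ kg·m/s.
λ = h/p = 6.626 × 10⁻³⁴ / 4.030 × 10⁻²¹ = 1.64 × 10⁻¹³ m = 164 fm.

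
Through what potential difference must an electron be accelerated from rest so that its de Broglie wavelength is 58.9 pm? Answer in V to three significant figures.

V = 434 V

p = h/λ = 6.626 × 10⁻³⁴ / 5.890 × 10⁻¹¹ = 1.125 × 10⁻²³ kg·m/s.
KE = p²/(2m) = 6.947 × 10⁻¹⁷ J.
V = KE/e = 6.947 × 10⁻¹⁷ / (1.602 × 10⁻¹⁹) = 434 V.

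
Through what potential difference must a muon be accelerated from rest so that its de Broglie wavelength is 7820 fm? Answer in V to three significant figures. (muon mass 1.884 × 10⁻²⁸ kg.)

V = 119 V

p = h/λ = 6.626 × 10⁻³⁴ / 7.820 × 10⁻¹² = 8.473 × 10⁻²³ kg·m/s.
KE = p²/(2m) = 1.905 × 10⁻¹⁷ J.
V = KE/e = 1.905 × 10⁻¹⁷ / (1.602 × 10⁻¹⁹) = 119 V.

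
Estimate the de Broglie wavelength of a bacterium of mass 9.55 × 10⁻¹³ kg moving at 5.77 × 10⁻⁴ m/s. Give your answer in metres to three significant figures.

λ = 1.20 × 10⁻¹⁸ m

p = mv = 9.55 × 10⁻¹³ × 5.77 × 10⁻⁴ = 5.510 × 10⁻¹⁶ kg·m/s.
λ = h/p = 6.626 × 10⁻³⁴ / 5.510 × 10⁻¹⁶ = 1.20 × 10⁻¹⁸ m.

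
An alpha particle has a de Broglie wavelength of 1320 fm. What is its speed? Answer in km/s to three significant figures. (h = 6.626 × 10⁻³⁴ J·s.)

p = h/λ = 6.626 × 10⁻³⁴ / 1.320 × 10⁻¹² = 5.020 × 10⁻²² kg·m/s.
v = p/m = 5.020 × 10⁻²² / 6.645 × 10⁻²⁷ = 7.55 × 10⁴ m/s = 75.5 km/s.

v = 75.5 km/s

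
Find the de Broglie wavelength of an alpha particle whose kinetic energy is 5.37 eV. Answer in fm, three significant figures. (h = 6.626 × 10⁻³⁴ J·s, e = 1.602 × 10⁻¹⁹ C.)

KE = 5.37 eV = 8.603 × 10⁻¹⁹ J.
p = √(2mKE) = √(2 × 6.645 × 10⁻²⁷ × 8.603 × 10⁻¹⁹) = 1.069 × 10⁻²² kg·m/s.
λ = h/p = 6.626 × 10⁻³⁴ / 1.069 × 10⁻²² = 6.20 × 10⁻¹² m = 6200 fm.

λ = 6200 fm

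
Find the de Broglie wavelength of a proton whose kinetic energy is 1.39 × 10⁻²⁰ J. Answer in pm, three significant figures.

λ = 97.2 pm

p = √(2mKE) = √(2 × 1.673 × 10⁻²⁷ × 1.390 × 10⁻²⁰) = 6.820 × 10⁻²⁴ kg·m/s.
λ = h/p = 6.626 × 10⁻³⁴ / 6.820 × 10⁻²⁴ = 9.72 × 10⁻¹¹ m = 97.2 pm.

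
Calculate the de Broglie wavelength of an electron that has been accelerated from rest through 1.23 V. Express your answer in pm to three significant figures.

KE = eV = 1.602 × 10⁻¹⁹ × 1.230 = 1.970 × 10⁻¹⁹ J.
p = √(2mKE) = √(2 × 9.109 × 10⁻³¹ × 1.970 × 10⁻¹⁹) = 5.991 × 10⁻²⁵ kg·m/s.
λ = h/p = 6.626 × 10⁻³⁴ / 5.991 × 10⁻²⁵ = 1.11 × 10⁻⁹ m = 1110 pm.

λ = 1110 pm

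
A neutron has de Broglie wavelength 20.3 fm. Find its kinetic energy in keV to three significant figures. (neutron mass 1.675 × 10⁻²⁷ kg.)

p = h/λ = 6.626 × 10⁻³⁴ / 2.030 × 10⁻¹⁴ = 3.264 × 10⁻²⁰ kg·m/s.
KE = p²/(2m) = (3.264 × 10⁻²⁰)² / (2 × 1.675 × 10⁻²⁷) = 3.180 × 10⁻¹³ J = 1990 keV.

KE = 1990 keV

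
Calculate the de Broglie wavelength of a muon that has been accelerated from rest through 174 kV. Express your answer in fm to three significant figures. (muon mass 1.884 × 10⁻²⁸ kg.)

λ = 204 fm

KE = eV = 1.602 × 10⁻¹⁹ × 1.740 × 10⁵ = 2.787 × 10⁻¹⁴ J.
p = √(2mKE) = √(2 × 1.884 × 10⁻²⁸ × 2.787 × 10⁻¹⁴) = 3.241 × 10⁻²¹ kg·m/s.
λ = h/p = 6.626 × 10⁻³⁴ / 3.241 × 10⁻²¹ = 2.04 × 10⁻¹³ m = 204 fm.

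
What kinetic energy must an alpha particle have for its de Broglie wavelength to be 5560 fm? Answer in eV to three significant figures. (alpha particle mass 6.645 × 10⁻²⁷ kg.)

KE = 6.67 eV

p = h/λ = 6.626 × 10⁻³⁴ / 5.560 × 10⁻¹² = 1.192 × 10⁻²² kg·m/s.
KE = p²/(2m) = (1.192 × 10⁻²²)² / (2 × 6.645 × 10⁻²⁷) = 1.069 × 10⁻¹⁸ J = 6.67 eV.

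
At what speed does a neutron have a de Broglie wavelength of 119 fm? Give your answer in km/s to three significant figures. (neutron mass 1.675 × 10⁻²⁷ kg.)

v = 3320 km/s

p = h/λ = 6.626 × 10⁻³⁴ / 1.190 × 10⁻¹³ = 5.568 × 10⁻²¹ kg·m/s.
v = p/m = 5.568 × 10⁻²¹ / 1.675 × 10⁻²⁷ = 3.32 × 10⁶ m/s = 3320 km/s.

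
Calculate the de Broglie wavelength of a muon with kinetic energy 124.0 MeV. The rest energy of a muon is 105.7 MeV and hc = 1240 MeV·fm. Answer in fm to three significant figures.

Total energy E = KE + m₀c² = 124.0 + 105.7 = 229.7 MeV.
(pc)² = E² − (m₀c²)² = (229.7)² − (105.7)² = 4.159 × 10⁴ MeV², so pc = 203.9 MeV.
λ = hc/(pc) = 1240 MeV·fm / 203.9 MeV = 6.08 fm.

λ = 6.08 fm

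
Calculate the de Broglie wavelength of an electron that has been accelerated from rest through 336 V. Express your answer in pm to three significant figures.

λ = 66.9 pm

KE = eV = 1.602 × 10⁻¹⁹ × 336.0 = 5.383 × 10⁻¹⁷ J.
p = √(2mKE) = √(2 × 9.109 × 10⁻³¹ × 5.383 × 10⁻¹⁷) = 9.903 × 10⁻²⁴ kg·m/s.
λ = h/p = 6.626 × 10⁻³⁴ / 9.903 × 10⁻²⁴ = 6.69 × 10⁻¹¹ m = 66.9 pm.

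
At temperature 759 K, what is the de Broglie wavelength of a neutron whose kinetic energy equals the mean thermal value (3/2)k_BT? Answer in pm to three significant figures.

KE = (3/2)k_BT = 1.5 × 1.381 × 10⁻²³ × 759 = 1.572 × 10⁻²⁰ J.
p = √(2mKE) = √(2 × 1.675 × 10⁻²⁷ × 1.572 × 10⁻²⁰) = 7.257 × 10⁻²⁴ kg·m/s.
λ = h/p = 9.13 × 10⁻¹¹ m = 91.3 pm.

λ = 91.3 pm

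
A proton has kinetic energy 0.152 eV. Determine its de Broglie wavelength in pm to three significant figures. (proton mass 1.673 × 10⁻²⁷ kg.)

λ = 73.4 pm

KE = 0.152 eV = 2.435 × 10⁻²⁰ J.
p = √(2mKE) = √(2 × 1.673 × 10⁻²⁷ × 2.435 × 10⁻²⁰) = 9.026 × 10⁻²⁴ kg·m/s.
λ = h/p = 6.626 × 10⁻³⁴ / 9.026 × 10⁻²⁴ = 7.34 × 10⁻¹¹ m = 73.4 pm.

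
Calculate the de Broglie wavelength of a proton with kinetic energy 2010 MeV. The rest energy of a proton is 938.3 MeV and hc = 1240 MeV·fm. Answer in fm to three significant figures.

Total energy E = KE + m₀c² = 2010 + 938.3 = 2948.3 MeV.
(pc)² = E² − (m₀c²)² = (2948.3)² − (938.3)² = 7.812 × 10⁶ MeV², so pc = 2795 MeV.
λ = hc/(pc) = 1240 MeV·fm / 2795 MeV = 0.444 fm.

λ = 0.444 fm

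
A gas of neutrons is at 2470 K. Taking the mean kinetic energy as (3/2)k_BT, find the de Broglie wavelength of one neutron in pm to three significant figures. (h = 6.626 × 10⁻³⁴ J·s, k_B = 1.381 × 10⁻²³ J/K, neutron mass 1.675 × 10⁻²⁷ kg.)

λ = 50.6 pm

KE = (3/2)k_BT = 1.5 × 1.381 × 10⁻²³ × 2470 = 5.117 × 10⁻²⁰ J.
p = √(2mKE) = √(2 × 1.675 × 10⁻²⁷ × 5.117 × 10⁻²⁰) = 1.309 × 10⁻²³ kg·m/s.
λ = h/p = 5.06 × 10⁻¹¹ m = 50.6 pm.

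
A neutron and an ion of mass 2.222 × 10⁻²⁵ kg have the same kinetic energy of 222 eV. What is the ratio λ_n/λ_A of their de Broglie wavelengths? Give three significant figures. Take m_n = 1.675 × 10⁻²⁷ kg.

At fixed KE, p = √(2mKE) so λ = h/p ∝ 1/√m.
λ_n/λ_A = √(m_A/m_n) = √(2.222 × 10⁻²⁵/1.675 × 10⁻²⁷) = √(132.7) = 11.5.

λ_n/λ_A = 11.5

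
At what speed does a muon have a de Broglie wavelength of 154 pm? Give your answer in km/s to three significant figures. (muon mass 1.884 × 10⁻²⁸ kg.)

v = 22.8 km/s

p = h/λ = 6.626 × 10⁻³⁴ / 1.540 × 10⁻¹⁰ = 4.303 × 10⁻²⁴ kg·m/s.
v = p/m = 4.303 × 10⁻²⁴ / 1.884 × 10⁻²⁸ = 2.28 × 10⁴ m/s = 22.8 km/s.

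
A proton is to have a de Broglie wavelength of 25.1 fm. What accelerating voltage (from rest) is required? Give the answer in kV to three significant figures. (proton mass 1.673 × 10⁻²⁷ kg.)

p = h/λ = 6.626 × 10⁻³⁴ / 2.510 × 10⁻¹⁴ = 2.640 × 10⁻²⁰ kg·m/s.
KE = p²/(2m) = 2.083 × 10⁻¹³ J.
V = KE/e = 2.083 × 10⁻¹³ / (1.602 × 10⁻¹⁹) = 1300 kV.

V = 1300 kV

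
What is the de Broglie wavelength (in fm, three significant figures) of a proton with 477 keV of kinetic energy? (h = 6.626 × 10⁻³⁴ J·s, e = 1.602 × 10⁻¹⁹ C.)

KE = 477 keV = 7.642 × 10⁻¹⁴ J.
p = √(2mKE) = √(2 × 1.673 × 10⁻²⁷ × 7.642 × 10⁻¹⁴) = 1.599 × 10⁻²⁰ kg·m/s.
λ = h/p = 6.626 × 10⁻³⁴ / 1.599 × 10⁻²⁰ = 4.14 × 10⁻¹⁴ m = 41.4 fm.

λ = 41.4 fm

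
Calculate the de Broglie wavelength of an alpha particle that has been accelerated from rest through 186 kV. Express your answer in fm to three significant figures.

KE = 2eV = 2 × 1.602 × 10⁻¹⁹ × 1.860 × 10⁵ = 5.959 × 10⁻¹⁴ J.
p = √(2mKE) = √(2 × 6.645 × 10⁻²⁷ × 5.959 × 10⁻¹⁴) = 2.814 × 10⁻²⁰ kg·m/s.
λ = h/p = 6.626 × 10⁻³⁴ / 2.814 × 10⁻²⁰ = 2.35 × 10⁻¹⁴ m = 23.5 fm.

λ = 23.5 fm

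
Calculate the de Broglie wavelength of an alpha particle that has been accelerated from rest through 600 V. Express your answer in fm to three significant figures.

KE = 2eV = 2 × 1.602 × 10⁻¹⁹ × 600.0 = 1.922 × 10⁻¹⁶ J.
p = √(2mKE) = √(2 × 6.645 × 10⁻²⁷ × 1.922 × 10⁻¹⁶) = 1.598 × 10⁻²¹ kg·m/s.
λ = h/p = 6.626 × 10⁻³⁴ / 1.598 × 10⁻²¹ = 4.15 × 10⁻¹³ m = 415 fm.

λ = 415 fm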